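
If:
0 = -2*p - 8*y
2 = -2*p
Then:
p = -1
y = 1/4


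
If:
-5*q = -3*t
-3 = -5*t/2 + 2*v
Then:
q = 12*v/25 + 18/25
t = 4*v/5 + 6/5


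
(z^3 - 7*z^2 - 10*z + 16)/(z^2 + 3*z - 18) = (z^3 - 7*z^2 - 10*z + 16)/(z^2 + 3*z - 18)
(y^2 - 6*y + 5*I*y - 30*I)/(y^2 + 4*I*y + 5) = (y - 6)/(y - I)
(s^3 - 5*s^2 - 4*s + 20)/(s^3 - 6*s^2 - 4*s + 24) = (s - 5)/(s - 6)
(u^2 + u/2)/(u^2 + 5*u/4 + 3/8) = 4*u/(4*u + 3)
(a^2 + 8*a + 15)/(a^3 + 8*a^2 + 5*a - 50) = (a + 3)/(a^2 + 3*a - 10)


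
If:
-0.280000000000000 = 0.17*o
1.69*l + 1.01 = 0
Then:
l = -0.60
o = -1.65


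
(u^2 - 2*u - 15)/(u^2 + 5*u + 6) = (u - 5)/(u + 2)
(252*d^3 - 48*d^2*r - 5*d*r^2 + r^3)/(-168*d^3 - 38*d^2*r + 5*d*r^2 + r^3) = (-6*d + r)/(4*d + r)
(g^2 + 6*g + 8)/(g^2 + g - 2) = (g + 4)/(g - 1)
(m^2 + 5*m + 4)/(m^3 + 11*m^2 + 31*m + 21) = (m + 4)/(m^2 + 10*m + 21)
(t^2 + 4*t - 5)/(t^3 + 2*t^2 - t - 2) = (t + 5)/(t^2 + 3*t + 2)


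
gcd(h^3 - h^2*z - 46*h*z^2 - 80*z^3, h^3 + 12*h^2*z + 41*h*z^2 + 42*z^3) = h + 2*z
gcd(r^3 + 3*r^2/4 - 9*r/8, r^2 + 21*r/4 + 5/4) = 1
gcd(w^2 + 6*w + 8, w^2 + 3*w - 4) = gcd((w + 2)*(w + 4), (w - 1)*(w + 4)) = w + 4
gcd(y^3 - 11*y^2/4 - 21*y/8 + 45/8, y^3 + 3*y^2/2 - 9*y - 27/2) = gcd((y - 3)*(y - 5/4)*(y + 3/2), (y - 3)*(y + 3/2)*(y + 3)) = y^2 - 3*y/2 - 9/2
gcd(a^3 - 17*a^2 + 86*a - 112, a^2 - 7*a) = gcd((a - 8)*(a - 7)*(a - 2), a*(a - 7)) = a - 7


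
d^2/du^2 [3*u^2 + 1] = 6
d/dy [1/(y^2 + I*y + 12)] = (-2*y - I)/(y^2 + I*y + 12)^2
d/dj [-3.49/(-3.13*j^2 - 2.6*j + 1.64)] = (-21.8474*j - 9.074)/(3.13*j^2 + 2.6*j - 1.64)^2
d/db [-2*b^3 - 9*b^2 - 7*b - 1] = -6*b^2 - 18*b - 7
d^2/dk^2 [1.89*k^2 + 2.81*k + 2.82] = 3.78000000000000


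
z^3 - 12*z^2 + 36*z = z*(z - 6)^2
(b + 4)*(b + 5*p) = b^2 + 5*b*p + 4*b + 20*p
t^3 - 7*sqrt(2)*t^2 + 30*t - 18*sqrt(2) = (t - 3*sqrt(2))^2*(t - sqrt(2))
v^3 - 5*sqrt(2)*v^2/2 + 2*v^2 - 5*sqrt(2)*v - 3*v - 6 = (v + 2)*(v - 3*sqrt(2))*(v + sqrt(2)/2)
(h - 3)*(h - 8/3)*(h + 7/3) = h^3 - 10*h^2/3 - 47*h/9 + 56/3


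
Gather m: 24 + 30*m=30*m + 24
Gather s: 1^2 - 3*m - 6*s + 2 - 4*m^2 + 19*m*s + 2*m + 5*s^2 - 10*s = -4*m^2 - m + 5*s^2 + s*(19*m - 16) + 3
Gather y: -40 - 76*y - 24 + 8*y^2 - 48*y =8*y^2 - 124*y - 64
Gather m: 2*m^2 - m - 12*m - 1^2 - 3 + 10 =2*m^2 - 13*m + 6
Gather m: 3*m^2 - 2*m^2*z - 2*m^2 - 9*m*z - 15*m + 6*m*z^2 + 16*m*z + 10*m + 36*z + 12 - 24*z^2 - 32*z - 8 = m^2*(1 - 2*z) + m*(6*z^2 + 7*z - 5) - 24*z^2 + 4*z + 4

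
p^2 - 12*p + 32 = (p - 8)*(p - 4)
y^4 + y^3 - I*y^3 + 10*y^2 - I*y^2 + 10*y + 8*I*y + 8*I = (y + 1)*(y - 4*I)*(y + I)*(y + 2*I)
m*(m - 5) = m^2 - 5*m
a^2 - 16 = (a - 4)*(a + 4)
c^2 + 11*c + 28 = (c + 4)*(c + 7)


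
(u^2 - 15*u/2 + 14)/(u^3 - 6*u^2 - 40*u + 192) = (u - 7/2)/(u^2 - 2*u - 48)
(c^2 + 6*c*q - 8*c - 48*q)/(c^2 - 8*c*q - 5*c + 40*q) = (c^2 + 6*c*q - 8*c - 48*q)/(c^2 - 8*c*q - 5*c + 40*q)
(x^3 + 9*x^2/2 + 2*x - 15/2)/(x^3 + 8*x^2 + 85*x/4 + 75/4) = 2*(x - 1)/(2*x + 5)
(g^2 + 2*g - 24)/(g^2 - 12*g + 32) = (g + 6)/(g - 8)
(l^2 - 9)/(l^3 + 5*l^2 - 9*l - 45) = 1/(l + 5)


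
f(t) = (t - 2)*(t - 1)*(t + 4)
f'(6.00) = 110.00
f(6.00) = 200.00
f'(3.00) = 23.00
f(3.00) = 14.00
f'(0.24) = -9.35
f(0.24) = 5.67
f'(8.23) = 209.66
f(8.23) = 550.87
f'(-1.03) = -8.88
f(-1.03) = 18.27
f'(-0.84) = -9.56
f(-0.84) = 16.51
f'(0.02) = -9.96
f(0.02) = 7.80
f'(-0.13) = -10.21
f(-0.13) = 9.31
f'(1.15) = -3.73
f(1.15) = -0.66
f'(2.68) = 16.91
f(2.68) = 7.63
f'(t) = (t - 2)*(t - 1) + (t - 2)*(t + 4) + (t - 1)*(t + 4)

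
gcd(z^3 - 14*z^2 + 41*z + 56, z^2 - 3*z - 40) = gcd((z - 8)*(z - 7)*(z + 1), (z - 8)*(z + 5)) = z - 8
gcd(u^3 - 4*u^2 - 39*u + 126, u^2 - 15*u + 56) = u - 7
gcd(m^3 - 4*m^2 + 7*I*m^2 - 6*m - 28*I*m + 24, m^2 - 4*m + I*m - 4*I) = m^2 + m*(-4 + I) - 4*I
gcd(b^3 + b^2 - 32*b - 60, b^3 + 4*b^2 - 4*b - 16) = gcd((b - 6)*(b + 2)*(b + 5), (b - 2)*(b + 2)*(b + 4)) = b + 2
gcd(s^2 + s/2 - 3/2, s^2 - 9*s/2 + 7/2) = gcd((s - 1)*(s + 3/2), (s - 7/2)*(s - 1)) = s - 1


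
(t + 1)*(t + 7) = t^2 + 8*t + 7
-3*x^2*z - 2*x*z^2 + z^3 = z*(-3*x + z)*(x + z)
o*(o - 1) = o^2 - o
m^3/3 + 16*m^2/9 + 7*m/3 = m*(m/3 + 1)*(m + 7/3)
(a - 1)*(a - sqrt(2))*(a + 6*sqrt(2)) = a^3 - a^2 + 5*sqrt(2)*a^2 - 12*a - 5*sqrt(2)*a + 12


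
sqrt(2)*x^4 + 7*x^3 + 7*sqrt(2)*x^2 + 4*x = x*(x + sqrt(2))*(x + 2*sqrt(2))*(sqrt(2)*x + 1)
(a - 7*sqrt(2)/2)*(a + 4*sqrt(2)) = a^2 + sqrt(2)*a/2 - 28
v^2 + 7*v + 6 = (v + 1)*(v + 6)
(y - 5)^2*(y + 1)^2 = y^4 - 8*y^3 + 6*y^2 + 40*y + 25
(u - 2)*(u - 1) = u^2 - 3*u + 2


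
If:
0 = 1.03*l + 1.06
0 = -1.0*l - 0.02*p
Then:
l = -1.03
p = 51.46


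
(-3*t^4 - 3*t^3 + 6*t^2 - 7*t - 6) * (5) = -15*t^4 - 15*t^3 + 30*t^2 - 35*t - 30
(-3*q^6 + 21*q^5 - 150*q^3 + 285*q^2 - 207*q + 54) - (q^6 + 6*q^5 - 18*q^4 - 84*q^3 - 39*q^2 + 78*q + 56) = -4*q^6 + 15*q^5 + 18*q^4 - 66*q^3 + 324*q^2 - 285*q - 2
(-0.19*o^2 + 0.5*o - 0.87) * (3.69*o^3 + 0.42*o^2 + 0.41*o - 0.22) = -0.7011*o^5 + 1.7652*o^4 - 3.0782*o^3 - 0.1186*o^2 - 0.4667*o + 0.1914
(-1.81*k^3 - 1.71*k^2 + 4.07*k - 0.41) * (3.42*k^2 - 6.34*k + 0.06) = -6.1902*k^5 + 5.6272*k^4 + 24.6522*k^3 - 27.3086*k^2 + 2.8436*k - 0.0246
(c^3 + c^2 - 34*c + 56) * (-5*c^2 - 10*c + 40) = -5*c^5 - 15*c^4 + 200*c^3 + 100*c^2 - 1920*c + 2240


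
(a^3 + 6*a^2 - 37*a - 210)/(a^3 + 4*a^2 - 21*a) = (a^2 - a - 30)/(a*(a - 3))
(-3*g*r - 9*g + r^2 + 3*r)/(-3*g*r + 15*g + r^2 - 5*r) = (r + 3)/(r - 5)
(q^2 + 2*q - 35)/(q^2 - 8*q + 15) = (q + 7)/(q - 3)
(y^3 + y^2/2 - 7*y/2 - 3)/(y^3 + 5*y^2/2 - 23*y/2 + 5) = (2*y^2 + 5*y + 3)/(2*y^2 + 9*y - 5)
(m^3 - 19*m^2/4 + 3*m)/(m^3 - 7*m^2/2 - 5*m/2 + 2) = m*(4*m - 3)/(2*(2*m^2 + m - 1))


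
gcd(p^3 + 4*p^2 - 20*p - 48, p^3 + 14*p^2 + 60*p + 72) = p^2 + 8*p + 12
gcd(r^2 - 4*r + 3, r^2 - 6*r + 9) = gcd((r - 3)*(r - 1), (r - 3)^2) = r - 3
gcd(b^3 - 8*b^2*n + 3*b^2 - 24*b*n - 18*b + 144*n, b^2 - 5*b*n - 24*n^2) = b - 8*n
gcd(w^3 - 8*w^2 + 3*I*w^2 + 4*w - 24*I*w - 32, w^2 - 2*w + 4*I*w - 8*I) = w + 4*I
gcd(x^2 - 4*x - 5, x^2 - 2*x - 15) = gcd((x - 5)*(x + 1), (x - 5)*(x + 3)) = x - 5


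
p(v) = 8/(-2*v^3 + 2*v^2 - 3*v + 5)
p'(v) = 8*(6*v^2 - 4*v + 3)/(-2*v^3 + 2*v^2 - 3*v + 5)^2 = 8*(6*v^2 - 4*v + 3)/(2*v^3 - 2*v^2 + 3*v - 5)^2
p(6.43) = -0.02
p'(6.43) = 0.01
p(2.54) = -0.36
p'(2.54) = 0.50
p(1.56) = -3.33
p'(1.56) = 15.71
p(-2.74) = 0.12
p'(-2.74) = 0.10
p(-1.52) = 0.38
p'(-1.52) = 0.41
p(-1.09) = 0.60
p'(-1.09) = 0.66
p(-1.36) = 0.45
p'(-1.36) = 0.49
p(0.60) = 2.29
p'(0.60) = 1.81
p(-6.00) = 0.02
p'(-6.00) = 0.01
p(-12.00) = 0.00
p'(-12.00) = 0.00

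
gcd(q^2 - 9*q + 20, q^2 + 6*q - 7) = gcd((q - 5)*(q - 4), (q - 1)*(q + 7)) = 1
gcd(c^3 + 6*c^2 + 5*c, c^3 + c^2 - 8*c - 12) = 1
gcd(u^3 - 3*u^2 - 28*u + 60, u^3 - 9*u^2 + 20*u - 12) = u^2 - 8*u + 12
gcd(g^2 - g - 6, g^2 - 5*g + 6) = g - 3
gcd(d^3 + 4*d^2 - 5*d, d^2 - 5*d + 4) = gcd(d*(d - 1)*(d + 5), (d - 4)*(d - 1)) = d - 1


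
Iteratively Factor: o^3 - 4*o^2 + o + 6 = (o + 1)*(o^2 - 5*o + 6) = (o - 2)*(o + 1)*(o - 3)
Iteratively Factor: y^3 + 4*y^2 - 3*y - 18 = (y + 3)*(y^2 + y - 6) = (y - 2)*(y + 3)*(y + 3)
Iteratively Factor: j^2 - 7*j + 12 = (j - 3)*(j - 4)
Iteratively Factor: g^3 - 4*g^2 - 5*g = (g + 1)*(g^2 - 5*g) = g*(g + 1)*(g - 5)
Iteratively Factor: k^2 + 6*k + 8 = (k + 4)*(k + 2)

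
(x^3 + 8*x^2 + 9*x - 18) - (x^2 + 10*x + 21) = x^3 + 7*x^2 - x - 39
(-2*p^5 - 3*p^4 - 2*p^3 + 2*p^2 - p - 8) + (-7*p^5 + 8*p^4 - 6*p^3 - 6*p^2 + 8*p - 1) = -9*p^5 + 5*p^4 - 8*p^3 - 4*p^2 + 7*p - 9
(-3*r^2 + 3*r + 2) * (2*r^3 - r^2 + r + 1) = -6*r^5 + 9*r^4 - 2*r^3 - 2*r^2 + 5*r + 2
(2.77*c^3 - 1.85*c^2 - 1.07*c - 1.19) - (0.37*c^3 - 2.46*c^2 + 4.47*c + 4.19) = 2.4*c^3 + 0.61*c^2 - 5.54*c - 5.38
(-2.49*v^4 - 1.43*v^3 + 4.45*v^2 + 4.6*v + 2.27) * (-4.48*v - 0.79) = 11.1552*v^5 + 8.3735*v^4 - 18.8063*v^3 - 24.1235*v^2 - 13.8036*v - 1.7933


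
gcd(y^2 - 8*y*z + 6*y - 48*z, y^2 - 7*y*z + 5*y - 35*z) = 1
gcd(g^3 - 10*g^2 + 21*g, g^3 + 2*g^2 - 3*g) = g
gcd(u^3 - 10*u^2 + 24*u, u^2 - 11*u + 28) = u - 4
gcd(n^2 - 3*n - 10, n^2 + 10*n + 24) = 1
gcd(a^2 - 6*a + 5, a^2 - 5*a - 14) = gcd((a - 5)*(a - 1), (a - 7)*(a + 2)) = 1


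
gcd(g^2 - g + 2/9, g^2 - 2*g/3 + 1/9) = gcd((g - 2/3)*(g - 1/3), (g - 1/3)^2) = g - 1/3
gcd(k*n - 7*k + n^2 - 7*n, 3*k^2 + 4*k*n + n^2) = k + n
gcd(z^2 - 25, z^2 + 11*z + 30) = z + 5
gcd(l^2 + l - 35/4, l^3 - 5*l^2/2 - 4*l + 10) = l - 5/2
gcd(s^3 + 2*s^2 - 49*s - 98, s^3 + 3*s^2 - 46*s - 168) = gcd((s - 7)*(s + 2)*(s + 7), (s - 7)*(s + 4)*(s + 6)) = s - 7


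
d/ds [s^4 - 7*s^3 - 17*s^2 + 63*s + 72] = 4*s^3 - 21*s^2 - 34*s + 63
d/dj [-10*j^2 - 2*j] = -20*j - 2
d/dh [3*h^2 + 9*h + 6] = 6*h + 9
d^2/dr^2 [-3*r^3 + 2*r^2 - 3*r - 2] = 4 - 18*r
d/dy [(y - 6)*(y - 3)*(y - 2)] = 3*y^2 - 22*y + 36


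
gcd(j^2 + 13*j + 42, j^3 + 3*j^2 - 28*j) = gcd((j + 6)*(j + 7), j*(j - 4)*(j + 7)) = j + 7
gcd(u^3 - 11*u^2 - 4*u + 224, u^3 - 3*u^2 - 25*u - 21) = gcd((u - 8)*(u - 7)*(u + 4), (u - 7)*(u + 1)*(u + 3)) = u - 7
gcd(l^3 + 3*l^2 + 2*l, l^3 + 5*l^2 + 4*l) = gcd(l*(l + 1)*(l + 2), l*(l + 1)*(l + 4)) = l^2 + l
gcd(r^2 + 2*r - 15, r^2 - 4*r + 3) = r - 3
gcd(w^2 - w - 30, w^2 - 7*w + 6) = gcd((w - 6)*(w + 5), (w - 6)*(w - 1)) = w - 6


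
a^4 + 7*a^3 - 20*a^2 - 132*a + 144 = (a - 4)*(a - 1)*(a + 6)^2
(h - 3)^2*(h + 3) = h^3 - 3*h^2 - 9*h + 27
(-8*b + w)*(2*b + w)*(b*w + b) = -16*b^3*w - 16*b^3 - 6*b^2*w^2 - 6*b^2*w + b*w^3 + b*w^2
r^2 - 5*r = r*(r - 5)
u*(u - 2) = u^2 - 2*u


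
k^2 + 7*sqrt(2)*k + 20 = (k + 2*sqrt(2))*(k + 5*sqrt(2))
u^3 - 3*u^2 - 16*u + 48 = (u - 4)*(u - 3)*(u + 4)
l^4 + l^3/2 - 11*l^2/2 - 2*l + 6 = (l - 2)*(l - 1)*(l + 3/2)*(l + 2)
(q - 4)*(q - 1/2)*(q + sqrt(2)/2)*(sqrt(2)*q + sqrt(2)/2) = sqrt(2)*q^4 - 4*sqrt(2)*q^3 + q^3 - 4*q^2 - sqrt(2)*q^2/4 - q/4 + sqrt(2)*q + 1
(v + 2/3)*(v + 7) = v^2 + 23*v/3 + 14/3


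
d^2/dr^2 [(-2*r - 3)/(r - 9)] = -42/(r - 9)^3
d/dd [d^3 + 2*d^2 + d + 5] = 3*d^2 + 4*d + 1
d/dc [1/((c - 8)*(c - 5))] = (13 - 2*c)/(c^4 - 26*c^3 + 249*c^2 - 1040*c + 1600)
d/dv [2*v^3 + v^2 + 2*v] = 6*v^2 + 2*v + 2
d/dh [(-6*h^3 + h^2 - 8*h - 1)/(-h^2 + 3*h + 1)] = (6*h^4 - 36*h^3 - 23*h^2 - 5)/(h^4 - 6*h^3 + 7*h^2 + 6*h + 1)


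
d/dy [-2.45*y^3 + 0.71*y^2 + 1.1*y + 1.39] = -7.35*y^2 + 1.42*y + 1.1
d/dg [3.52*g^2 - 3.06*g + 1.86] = 7.04*g - 3.06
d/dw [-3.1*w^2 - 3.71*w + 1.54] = -6.2*w - 3.71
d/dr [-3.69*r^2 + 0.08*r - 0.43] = 0.08 - 7.38*r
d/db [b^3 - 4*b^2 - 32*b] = 3*b^2 - 8*b - 32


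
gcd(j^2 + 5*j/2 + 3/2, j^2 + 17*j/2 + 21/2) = j + 3/2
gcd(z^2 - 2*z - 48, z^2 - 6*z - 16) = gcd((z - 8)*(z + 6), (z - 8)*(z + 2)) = z - 8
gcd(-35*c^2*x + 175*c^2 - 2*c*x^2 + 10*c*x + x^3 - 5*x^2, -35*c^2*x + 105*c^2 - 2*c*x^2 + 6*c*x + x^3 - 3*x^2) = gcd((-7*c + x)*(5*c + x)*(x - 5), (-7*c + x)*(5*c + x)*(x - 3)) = -35*c^2 - 2*c*x + x^2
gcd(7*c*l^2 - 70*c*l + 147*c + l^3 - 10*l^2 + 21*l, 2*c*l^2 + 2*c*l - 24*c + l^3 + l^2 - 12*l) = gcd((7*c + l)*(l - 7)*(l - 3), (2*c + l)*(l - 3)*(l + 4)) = l - 3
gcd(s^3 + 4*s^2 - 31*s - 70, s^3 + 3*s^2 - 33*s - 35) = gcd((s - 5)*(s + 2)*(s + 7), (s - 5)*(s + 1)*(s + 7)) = s^2 + 2*s - 35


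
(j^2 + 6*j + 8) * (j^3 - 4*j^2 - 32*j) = j^5 + 2*j^4 - 48*j^3 - 224*j^2 - 256*j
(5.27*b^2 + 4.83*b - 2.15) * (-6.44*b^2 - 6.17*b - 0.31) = -33.9388*b^4 - 63.6211*b^3 - 17.5888*b^2 + 11.7682*b + 0.6665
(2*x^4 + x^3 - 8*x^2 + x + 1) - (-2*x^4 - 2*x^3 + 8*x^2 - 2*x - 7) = 4*x^4 + 3*x^3 - 16*x^2 + 3*x + 8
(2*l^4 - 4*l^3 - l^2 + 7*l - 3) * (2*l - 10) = 4*l^5 - 28*l^4 + 38*l^3 + 24*l^2 - 76*l + 30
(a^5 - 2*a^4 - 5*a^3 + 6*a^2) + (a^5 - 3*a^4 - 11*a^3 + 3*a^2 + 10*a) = 2*a^5 - 5*a^4 - 16*a^3 + 9*a^2 + 10*a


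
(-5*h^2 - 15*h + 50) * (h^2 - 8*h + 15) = -5*h^4 + 25*h^3 + 95*h^2 - 625*h + 750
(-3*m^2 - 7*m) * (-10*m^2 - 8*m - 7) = 30*m^4 + 94*m^3 + 77*m^2 + 49*m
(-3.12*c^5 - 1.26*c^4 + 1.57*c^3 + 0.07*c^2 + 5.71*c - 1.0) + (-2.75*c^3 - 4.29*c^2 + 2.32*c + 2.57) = -3.12*c^5 - 1.26*c^4 - 1.18*c^3 - 4.22*c^2 + 8.03*c + 1.57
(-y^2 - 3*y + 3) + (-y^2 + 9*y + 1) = -2*y^2 + 6*y + 4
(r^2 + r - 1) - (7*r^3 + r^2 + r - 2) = 1 - 7*r^3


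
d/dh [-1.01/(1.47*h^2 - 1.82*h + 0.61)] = (2.9694*h - 1.8382)/(1.47*h^2 - 1.82*h + 0.61)^2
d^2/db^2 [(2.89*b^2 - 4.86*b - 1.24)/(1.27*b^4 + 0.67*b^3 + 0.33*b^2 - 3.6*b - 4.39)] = (27.967686*b^8 - 79.309722*b^7 - 105.99366*b^6 + 101.5926*b^5 + 272.726148*b^4 - 422.260174*b^3 - 212.241558*b^2 - 55.288644*b + 229.274042)/(2.048383*b^12 + 3.241929*b^11 + 3.30708*b^10 - 15.433775*b^9 - 38.762013*b^8 - 36.094497*b^7 + 27.68667*b^6 + 139.476186*b^5 + 148.354968*b^4 + 23.372841*b^3 - 151.603821*b^2 - 208.13868*b - 84.604519)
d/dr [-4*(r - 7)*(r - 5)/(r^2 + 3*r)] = 20*(-3*r^2 + 14*r + 21)/(r^2*(r^2 + 6*r + 9))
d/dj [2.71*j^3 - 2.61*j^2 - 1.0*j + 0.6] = 8.13*j^2 - 5.22*j - 1.0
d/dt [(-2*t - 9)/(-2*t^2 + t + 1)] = (4*t^2 - 2*t - (2*t + 9)*(4*t - 1) - 2)/(-2*t^2 + t + 1)^2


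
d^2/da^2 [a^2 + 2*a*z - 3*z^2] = 2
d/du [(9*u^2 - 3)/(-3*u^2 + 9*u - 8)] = 27*(3*u^2 - 6*u + 1)/(9*u^4 - 54*u^3 + 129*u^2 - 144*u + 64)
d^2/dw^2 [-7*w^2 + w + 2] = -14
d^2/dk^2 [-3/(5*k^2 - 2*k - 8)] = 6*(-25*k^2 + 10*k + 4*(5*k - 1)^2 + 40)/(-5*k^2 + 2*k + 8)^3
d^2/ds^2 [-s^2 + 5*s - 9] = -2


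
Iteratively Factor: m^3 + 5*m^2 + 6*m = (m + 2)*(m^2 + 3*m) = (m + 2)*(m + 3)*(m)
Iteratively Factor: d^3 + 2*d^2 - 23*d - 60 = (d + 4)*(d^2 - 2*d - 15) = (d - 5)*(d + 4)*(d + 3)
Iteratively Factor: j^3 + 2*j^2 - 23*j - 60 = (j + 4)*(j^2 - 2*j - 15) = (j + 3)*(j + 4)*(j - 5)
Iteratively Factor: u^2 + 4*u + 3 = (u + 3)*(u + 1)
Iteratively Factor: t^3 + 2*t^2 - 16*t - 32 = (t - 4)*(t^2 + 6*t + 8) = (t - 4)*(t + 4)*(t + 2)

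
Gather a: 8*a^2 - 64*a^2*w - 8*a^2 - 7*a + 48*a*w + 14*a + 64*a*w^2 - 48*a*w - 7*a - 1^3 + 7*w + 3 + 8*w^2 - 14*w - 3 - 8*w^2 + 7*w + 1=-64*a^2*w + 64*a*w^2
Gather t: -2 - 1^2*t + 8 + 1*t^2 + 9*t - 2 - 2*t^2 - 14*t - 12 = -t^2 - 6*t - 8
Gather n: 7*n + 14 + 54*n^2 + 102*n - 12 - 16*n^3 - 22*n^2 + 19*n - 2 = -16*n^3 + 32*n^2 + 128*n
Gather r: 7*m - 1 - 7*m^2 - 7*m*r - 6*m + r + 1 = -7*m^2 + m + r*(1 - 7*m)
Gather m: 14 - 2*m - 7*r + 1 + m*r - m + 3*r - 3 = m*(r - 3) - 4*r + 12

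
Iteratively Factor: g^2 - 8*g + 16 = (g - 4)*(g - 4)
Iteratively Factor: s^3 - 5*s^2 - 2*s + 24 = (s + 2)*(s^2 - 7*s + 12) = (s - 4)*(s + 2)*(s - 3)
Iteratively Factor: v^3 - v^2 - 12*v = (v - 4)*(v^2 + 3*v) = v*(v - 4)*(v + 3)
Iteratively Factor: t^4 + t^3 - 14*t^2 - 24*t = (t - 4)*(t^3 + 5*t^2 + 6*t) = (t - 4)*(t + 2)*(t^2 + 3*t) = t*(t - 4)*(t + 2)*(t + 3)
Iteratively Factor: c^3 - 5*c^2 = (c - 5)*(c^2) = c*(c - 5)*(c)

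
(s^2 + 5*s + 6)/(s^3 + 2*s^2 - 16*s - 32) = (s + 3)/(s^2 - 16)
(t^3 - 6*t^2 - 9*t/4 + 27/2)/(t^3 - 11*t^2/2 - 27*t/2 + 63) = (4*t^2 - 9)/(2*(2*t^2 + t - 21))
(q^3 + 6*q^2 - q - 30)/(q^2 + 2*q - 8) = (q^2 + 8*q + 15)/(q + 4)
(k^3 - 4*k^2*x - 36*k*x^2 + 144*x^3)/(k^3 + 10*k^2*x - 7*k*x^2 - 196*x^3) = (k^2 - 36*x^2)/(k^2 + 14*k*x + 49*x^2)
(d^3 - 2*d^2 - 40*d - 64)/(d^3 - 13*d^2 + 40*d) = (d^2 + 6*d + 8)/(d*(d - 5))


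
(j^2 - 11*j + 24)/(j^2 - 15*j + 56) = (j - 3)/(j - 7)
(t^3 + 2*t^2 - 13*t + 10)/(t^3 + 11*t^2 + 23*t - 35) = (t - 2)/(t + 7)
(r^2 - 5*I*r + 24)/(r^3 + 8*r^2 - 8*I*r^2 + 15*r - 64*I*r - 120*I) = (r + 3*I)/(r^2 + 8*r + 15)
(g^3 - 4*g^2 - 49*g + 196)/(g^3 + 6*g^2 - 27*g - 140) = (g^2 - 11*g + 28)/(g^2 - g - 20)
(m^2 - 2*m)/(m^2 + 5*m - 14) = m/(m + 7)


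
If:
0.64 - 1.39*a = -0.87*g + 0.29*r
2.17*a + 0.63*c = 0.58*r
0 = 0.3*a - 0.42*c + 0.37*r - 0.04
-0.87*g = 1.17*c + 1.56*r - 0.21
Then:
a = 0.03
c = 0.20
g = -0.59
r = 0.31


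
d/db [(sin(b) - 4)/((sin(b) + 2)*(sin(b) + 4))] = (8*sin(b) + cos(b)^2 + 31)*cos(b)/((sin(b) + 2)^2*(sin(b) + 4)^2)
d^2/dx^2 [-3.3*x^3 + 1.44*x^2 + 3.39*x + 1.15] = 2.88 - 19.8*x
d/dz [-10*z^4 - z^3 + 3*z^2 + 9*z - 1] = -40*z^3 - 3*z^2 + 6*z + 9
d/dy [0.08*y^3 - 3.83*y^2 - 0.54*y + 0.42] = 0.24*y^2 - 7.66*y - 0.54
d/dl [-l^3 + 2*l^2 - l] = -3*l^2 + 4*l - 1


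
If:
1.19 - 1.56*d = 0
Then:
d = 0.76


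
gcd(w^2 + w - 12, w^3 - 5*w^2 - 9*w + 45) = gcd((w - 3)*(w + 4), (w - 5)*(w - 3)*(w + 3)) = w - 3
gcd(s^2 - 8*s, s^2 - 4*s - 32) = s - 8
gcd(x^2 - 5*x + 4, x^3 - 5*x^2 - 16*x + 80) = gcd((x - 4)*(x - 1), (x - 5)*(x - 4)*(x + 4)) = x - 4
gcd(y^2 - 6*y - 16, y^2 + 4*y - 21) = 1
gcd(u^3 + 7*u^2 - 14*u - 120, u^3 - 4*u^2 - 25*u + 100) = u^2 + u - 20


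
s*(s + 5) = s^2 + 5*s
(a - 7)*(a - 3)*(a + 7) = a^3 - 3*a^2 - 49*a + 147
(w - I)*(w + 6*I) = w^2 + 5*I*w + 6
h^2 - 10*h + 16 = (h - 8)*(h - 2)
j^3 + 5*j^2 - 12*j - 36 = (j - 3)*(j + 2)*(j + 6)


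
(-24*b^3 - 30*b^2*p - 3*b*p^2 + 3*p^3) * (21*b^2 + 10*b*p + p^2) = -504*b^5 - 870*b^4*p - 387*b^3*p^2 + 3*b^2*p^3 + 27*b*p^4 + 3*p^5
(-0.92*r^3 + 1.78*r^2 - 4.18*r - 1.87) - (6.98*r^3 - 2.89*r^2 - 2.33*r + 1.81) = -7.9*r^3 + 4.67*r^2 - 1.85*r - 3.68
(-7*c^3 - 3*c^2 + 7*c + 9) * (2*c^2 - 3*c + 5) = -14*c^5 + 15*c^4 - 12*c^3 - 18*c^2 + 8*c + 45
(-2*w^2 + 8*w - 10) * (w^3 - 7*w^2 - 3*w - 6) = -2*w^5 + 22*w^4 - 60*w^3 + 58*w^2 - 18*w + 60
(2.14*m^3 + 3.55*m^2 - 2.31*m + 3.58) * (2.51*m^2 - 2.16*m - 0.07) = 5.3714*m^5 + 4.2881*m^4 - 13.6159*m^3 + 13.7269*m^2 - 7.5711*m - 0.2506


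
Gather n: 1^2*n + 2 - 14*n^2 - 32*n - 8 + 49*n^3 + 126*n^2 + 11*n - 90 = 49*n^3 + 112*n^2 - 20*n - 96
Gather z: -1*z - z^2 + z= -z^2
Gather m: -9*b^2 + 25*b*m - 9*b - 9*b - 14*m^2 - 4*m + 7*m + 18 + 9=-9*b^2 - 18*b - 14*m^2 + m*(25*b + 3) + 27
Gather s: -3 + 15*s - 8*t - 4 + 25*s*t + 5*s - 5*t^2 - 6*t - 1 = s*(25*t + 20) - 5*t^2 - 14*t - 8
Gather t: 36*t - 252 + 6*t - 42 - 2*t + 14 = 40*t - 280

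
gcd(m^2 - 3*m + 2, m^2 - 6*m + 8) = m - 2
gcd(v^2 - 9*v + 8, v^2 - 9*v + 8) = v^2 - 9*v + 8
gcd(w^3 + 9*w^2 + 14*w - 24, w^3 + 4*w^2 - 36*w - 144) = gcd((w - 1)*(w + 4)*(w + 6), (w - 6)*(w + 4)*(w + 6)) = w^2 + 10*w + 24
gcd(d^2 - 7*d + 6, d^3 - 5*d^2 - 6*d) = d - 6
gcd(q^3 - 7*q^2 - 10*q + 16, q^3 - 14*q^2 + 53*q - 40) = q^2 - 9*q + 8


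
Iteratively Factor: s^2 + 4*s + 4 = (s + 2)*(s + 2)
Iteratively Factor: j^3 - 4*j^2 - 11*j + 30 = (j + 3)*(j^2 - 7*j + 10) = (j - 5)*(j + 3)*(j - 2)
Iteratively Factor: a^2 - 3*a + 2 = (a - 1)*(a - 2)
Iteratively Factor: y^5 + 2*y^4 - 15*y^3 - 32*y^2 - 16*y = (y + 1)*(y^4 + y^3 - 16*y^2 - 16*y) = (y - 4)*(y + 1)*(y^3 + 5*y^2 + 4*y) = (y - 4)*(y + 1)*(y + 4)*(y^2 + y) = y*(y - 4)*(y + 1)*(y + 4)*(y + 1)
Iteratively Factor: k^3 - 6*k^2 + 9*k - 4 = (k - 1)*(k^2 - 5*k + 4) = (k - 1)^2*(k - 4)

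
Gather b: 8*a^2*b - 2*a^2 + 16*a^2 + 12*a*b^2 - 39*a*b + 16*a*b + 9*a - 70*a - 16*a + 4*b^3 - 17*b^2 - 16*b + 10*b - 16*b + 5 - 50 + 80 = 14*a^2 - 77*a + 4*b^3 + b^2*(12*a - 17) + b*(8*a^2 - 23*a - 22) + 35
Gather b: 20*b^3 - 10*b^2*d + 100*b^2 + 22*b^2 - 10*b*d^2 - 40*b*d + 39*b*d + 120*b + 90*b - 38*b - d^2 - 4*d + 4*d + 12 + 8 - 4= 20*b^3 + b^2*(122 - 10*d) + b*(-10*d^2 - d + 172) - d^2 + 16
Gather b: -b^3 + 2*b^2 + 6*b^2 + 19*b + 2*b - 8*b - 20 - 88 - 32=-b^3 + 8*b^2 + 13*b - 140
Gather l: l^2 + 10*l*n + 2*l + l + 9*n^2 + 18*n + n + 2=l^2 + l*(10*n + 3) + 9*n^2 + 19*n + 2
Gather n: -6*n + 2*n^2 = 2*n^2 - 6*n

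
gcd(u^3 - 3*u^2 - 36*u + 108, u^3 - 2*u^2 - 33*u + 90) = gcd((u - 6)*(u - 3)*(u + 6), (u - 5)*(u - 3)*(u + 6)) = u^2 + 3*u - 18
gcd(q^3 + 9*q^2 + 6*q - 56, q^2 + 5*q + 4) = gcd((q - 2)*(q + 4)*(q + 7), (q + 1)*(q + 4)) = q + 4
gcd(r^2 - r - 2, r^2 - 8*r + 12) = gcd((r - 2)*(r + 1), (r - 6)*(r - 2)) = r - 2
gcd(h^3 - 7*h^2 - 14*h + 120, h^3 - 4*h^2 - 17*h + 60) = h^2 - h - 20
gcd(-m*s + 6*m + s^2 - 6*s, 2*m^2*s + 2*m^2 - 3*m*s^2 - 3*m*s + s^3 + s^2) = -m + s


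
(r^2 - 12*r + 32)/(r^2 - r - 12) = (r - 8)/(r + 3)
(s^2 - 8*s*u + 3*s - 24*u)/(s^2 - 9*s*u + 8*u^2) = (s + 3)/(s - u)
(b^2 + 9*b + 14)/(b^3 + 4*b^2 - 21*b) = (b + 2)/(b*(b - 3))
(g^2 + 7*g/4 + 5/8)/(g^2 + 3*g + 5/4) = (4*g + 5)/(2*(2*g + 5))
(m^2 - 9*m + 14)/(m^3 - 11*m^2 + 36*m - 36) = (m - 7)/(m^2 - 9*m + 18)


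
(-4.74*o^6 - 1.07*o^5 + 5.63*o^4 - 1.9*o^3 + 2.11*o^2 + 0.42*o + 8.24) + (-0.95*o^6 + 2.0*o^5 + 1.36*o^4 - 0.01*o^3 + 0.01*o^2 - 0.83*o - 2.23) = -5.69*o^6 + 0.93*o^5 + 6.99*o^4 - 1.91*o^3 + 2.12*o^2 - 0.41*o + 6.01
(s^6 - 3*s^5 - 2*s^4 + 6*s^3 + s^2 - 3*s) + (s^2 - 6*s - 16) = s^6 - 3*s^5 - 2*s^4 + 6*s^3 + 2*s^2 - 9*s - 16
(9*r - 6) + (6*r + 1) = 15*r - 5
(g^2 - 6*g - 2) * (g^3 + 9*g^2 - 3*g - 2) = g^5 + 3*g^4 - 59*g^3 - 2*g^2 + 18*g + 4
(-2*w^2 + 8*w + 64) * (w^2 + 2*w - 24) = -2*w^4 + 4*w^3 + 128*w^2 - 64*w - 1536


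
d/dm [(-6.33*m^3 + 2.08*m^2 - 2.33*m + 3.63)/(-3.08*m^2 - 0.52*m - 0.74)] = (19.4964*m^4 + 6.5832*m^3 + 5.7946*m^2 + 19.2824*m + 3.6118)/(9.4864*m^4 + 3.2032*m^3 + 4.8288*m^2 + 0.7696*m + 0.5476)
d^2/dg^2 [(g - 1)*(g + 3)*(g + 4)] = 6*g + 12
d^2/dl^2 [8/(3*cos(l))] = 8*(sin(l)^2 + 1)/(3*cos(l)^3)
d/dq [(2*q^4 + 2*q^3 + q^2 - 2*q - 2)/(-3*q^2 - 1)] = 2*(-6*q^5 - 3*q^4 - 4*q^3 - 6*q^2 - 7*q + 1)/(9*q^4 + 6*q^2 + 1)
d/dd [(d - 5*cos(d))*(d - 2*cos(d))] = 7*d*sin(d) + 2*d - 10*sin(2*d) - 7*cos(d)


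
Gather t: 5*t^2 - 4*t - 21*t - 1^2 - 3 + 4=5*t^2 - 25*t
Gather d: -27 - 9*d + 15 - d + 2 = -10*d - 10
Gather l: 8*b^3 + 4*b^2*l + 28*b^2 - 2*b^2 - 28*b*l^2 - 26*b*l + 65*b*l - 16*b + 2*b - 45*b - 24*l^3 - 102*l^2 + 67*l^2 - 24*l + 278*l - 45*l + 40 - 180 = 8*b^3 + 26*b^2 - 59*b - 24*l^3 + l^2*(-28*b - 35) + l*(4*b^2 + 39*b + 209) - 140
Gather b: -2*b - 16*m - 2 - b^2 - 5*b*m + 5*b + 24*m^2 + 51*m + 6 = -b^2 + b*(3 - 5*m) + 24*m^2 + 35*m + 4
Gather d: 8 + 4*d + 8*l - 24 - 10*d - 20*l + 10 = -6*d - 12*l - 6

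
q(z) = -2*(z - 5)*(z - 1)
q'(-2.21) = 20.84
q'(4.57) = -6.28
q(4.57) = 3.07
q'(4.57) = -6.28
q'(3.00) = 0.00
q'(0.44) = 10.24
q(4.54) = 3.26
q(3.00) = 8.00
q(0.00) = -10.00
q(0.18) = -7.90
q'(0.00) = 12.00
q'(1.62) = 5.52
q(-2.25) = -47.12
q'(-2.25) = 21.00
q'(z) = 12 - 4*z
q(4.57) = 3.07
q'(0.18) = 11.28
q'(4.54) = -6.16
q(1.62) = 4.19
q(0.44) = -5.11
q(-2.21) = -46.29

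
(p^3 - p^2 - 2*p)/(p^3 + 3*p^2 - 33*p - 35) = p*(p - 2)/(p^2 + 2*p - 35)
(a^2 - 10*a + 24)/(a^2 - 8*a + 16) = (a - 6)/(a - 4)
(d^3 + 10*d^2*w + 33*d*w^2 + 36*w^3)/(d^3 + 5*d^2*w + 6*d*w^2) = (d^2 + 7*d*w + 12*w^2)/(d*(d + 2*w))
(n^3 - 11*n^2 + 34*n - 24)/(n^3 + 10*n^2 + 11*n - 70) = (n^3 - 11*n^2 + 34*n - 24)/(n^3 + 10*n^2 + 11*n - 70)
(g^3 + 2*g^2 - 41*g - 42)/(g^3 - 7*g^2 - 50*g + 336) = (g + 1)/(g - 8)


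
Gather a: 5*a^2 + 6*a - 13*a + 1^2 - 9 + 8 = 5*a^2 - 7*a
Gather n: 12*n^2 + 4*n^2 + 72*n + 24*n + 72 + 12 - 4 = 16*n^2 + 96*n + 80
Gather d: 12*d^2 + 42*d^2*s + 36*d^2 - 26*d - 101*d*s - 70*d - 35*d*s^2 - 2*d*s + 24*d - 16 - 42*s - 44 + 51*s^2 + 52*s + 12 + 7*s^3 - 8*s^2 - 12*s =d^2*(42*s + 48) + d*(-35*s^2 - 103*s - 72) + 7*s^3 + 43*s^2 - 2*s - 48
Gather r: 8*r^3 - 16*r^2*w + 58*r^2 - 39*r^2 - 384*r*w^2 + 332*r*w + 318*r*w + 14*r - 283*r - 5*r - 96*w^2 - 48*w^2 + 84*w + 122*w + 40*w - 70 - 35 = 8*r^3 + r^2*(19 - 16*w) + r*(-384*w^2 + 650*w - 274) - 144*w^2 + 246*w - 105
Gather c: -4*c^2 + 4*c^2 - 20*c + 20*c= 0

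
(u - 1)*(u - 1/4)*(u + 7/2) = u^3 + 9*u^2/4 - 33*u/8 + 7/8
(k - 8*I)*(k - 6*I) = k^2 - 14*I*k - 48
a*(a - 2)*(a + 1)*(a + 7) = a^4 + 6*a^3 - 9*a^2 - 14*a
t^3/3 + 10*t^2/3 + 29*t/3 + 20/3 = (t/3 + 1/3)*(t + 4)*(t + 5)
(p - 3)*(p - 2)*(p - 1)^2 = p^4 - 7*p^3 + 17*p^2 - 17*p + 6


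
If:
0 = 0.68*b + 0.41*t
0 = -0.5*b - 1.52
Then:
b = -3.04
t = 5.04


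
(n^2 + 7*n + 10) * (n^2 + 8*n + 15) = n^4 + 15*n^3 + 81*n^2 + 185*n + 150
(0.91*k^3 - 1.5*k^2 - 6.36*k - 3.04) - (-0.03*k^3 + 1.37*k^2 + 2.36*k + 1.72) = 0.94*k^3 - 2.87*k^2 - 8.72*k - 4.76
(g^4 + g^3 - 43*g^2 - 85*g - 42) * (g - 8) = g^5 - 7*g^4 - 51*g^3 + 259*g^2 + 638*g + 336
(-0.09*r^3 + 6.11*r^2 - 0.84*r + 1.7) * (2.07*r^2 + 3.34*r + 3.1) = -0.1863*r^5 + 12.3471*r^4 + 18.3896*r^3 + 19.6544*r^2 + 3.074*r + 5.27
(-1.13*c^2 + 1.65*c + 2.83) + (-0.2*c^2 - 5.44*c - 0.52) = -1.33*c^2 - 3.79*c + 2.31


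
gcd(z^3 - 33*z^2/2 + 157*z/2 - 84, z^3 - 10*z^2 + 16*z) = z - 8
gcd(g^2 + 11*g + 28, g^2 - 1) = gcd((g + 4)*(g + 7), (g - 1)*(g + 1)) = 1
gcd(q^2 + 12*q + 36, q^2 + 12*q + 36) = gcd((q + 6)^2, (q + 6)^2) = q^2 + 12*q + 36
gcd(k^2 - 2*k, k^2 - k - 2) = k - 2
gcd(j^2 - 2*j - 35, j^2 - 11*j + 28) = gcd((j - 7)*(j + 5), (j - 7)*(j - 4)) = j - 7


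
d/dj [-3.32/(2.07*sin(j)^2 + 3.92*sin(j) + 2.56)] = (13.7448*sin(j) + 13.0144)*cos(j)/(2.07*sin(j)^2 + 3.92*sin(j) + 2.56)^2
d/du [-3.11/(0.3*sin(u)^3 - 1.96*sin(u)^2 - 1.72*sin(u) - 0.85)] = (2.799*sin(u)^2 - 12.1912*sin(u) - 5.3492)*cos(u)/(-0.3*sin(u)^3 + 1.96*sin(u)^2 + 1.72*sin(u) + 0.85)^2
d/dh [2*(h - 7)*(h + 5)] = 4*h - 4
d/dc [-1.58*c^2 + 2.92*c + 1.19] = 2.92 - 3.16*c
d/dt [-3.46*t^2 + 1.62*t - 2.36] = 1.62 - 6.92*t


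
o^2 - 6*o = o*(o - 6)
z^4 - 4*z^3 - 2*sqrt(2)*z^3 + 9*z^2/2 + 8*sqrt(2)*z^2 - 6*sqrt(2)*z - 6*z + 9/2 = (z - 3)*(z - 1)*(z - 3*sqrt(2)/2)*(z - sqrt(2)/2)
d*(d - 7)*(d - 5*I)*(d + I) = d^4 - 7*d^3 - 4*I*d^3 + 5*d^2 + 28*I*d^2 - 35*d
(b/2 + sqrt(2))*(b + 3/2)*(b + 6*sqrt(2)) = b^3/2 + 3*b^2/4 + 4*sqrt(2)*b^2 + 6*sqrt(2)*b + 12*b + 18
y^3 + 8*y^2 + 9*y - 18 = (y - 1)*(y + 3)*(y + 6)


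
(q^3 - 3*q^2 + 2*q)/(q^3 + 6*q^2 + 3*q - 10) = q*(q - 2)/(q^2 + 7*q + 10)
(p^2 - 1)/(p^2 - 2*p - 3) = (p - 1)/(p - 3)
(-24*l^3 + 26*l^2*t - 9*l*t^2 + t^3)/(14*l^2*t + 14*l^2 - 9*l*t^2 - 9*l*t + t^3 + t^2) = (12*l^2 - 7*l*t + t^2)/(-7*l*t - 7*l + t^2 + t)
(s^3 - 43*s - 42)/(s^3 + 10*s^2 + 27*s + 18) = (s - 7)/(s + 3)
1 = 1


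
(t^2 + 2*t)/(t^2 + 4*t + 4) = t/(t + 2)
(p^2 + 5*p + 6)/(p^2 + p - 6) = (p + 2)/(p - 2)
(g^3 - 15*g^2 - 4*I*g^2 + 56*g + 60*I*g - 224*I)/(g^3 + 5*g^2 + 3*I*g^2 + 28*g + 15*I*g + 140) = (g^2 - 15*g + 56)/(g^2 + g*(5 + 7*I) + 35*I)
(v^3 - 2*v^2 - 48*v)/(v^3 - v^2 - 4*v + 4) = v*(v^2 - 2*v - 48)/(v^3 - v^2 - 4*v + 4)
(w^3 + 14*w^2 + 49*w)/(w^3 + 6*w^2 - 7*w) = (w + 7)/(w - 1)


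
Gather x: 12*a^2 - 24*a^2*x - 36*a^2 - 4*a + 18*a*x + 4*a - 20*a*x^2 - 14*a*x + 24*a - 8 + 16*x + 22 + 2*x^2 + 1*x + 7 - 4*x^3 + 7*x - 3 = -24*a^2 + 24*a - 4*x^3 + x^2*(2 - 20*a) + x*(-24*a^2 + 4*a + 24) + 18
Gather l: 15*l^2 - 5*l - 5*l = 15*l^2 - 10*l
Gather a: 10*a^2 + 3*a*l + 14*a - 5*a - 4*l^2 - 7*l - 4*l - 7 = 10*a^2 + a*(3*l + 9) - 4*l^2 - 11*l - 7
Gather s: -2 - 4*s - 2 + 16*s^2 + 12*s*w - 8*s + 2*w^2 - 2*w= 16*s^2 + s*(12*w - 12) + 2*w^2 - 2*w - 4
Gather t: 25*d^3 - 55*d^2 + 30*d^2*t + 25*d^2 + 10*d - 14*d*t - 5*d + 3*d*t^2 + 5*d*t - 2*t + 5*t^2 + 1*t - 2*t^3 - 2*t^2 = 25*d^3 - 30*d^2 + 5*d - 2*t^3 + t^2*(3*d + 3) + t*(30*d^2 - 9*d - 1)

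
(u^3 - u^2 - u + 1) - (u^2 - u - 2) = u^3 - 2*u^2 + 3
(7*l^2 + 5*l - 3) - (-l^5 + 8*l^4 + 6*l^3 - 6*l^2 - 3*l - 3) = l^5 - 8*l^4 - 6*l^3 + 13*l^2 + 8*l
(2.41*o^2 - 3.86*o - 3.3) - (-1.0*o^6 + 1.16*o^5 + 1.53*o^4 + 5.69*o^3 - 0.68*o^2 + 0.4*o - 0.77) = 1.0*o^6 - 1.16*o^5 - 1.53*o^4 - 5.69*o^3 + 3.09*o^2 - 4.26*o - 2.53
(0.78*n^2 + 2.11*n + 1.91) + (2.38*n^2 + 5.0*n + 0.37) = 3.16*n^2 + 7.11*n + 2.28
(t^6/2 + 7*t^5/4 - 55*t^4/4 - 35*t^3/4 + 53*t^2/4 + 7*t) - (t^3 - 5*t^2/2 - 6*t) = t^6/2 + 7*t^5/4 - 55*t^4/4 - 39*t^3/4 + 63*t^2/4 + 13*t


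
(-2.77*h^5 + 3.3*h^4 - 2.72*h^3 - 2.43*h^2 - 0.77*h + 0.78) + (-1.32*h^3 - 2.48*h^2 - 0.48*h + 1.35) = -2.77*h^5 + 3.3*h^4 - 4.04*h^3 - 4.91*h^2 - 1.25*h + 2.13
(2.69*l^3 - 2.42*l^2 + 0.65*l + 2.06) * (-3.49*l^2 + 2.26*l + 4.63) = -9.3881*l^5 + 14.5252*l^4 + 4.717*l^3 - 16.925*l^2 + 7.6651*l + 9.5378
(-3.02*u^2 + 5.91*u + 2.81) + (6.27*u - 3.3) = -3.02*u^2 + 12.18*u - 0.49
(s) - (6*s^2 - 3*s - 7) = -6*s^2 + 4*s + 7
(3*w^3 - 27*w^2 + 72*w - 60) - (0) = 3*w^3 - 27*w^2 + 72*w - 60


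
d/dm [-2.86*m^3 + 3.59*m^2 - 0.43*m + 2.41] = -8.58*m^2 + 7.18*m - 0.43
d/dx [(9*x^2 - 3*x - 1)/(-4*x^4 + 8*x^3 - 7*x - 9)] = (3*(1 - 6*x)*(4*x^4 - 8*x^3 + 7*x + 9) - (-9*x^2 + 3*x + 1)*(16*x^3 - 24*x^2 + 7))/(4*x^4 - 8*x^3 + 7*x + 9)^2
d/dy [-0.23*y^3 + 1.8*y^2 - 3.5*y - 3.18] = -0.69*y^2 + 3.6*y - 3.5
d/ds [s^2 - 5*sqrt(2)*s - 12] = 2*s - 5*sqrt(2)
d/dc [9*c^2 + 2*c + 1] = 18*c + 2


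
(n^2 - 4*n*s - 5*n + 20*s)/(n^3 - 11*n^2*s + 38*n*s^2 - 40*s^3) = (n - 5)/(n^2 - 7*n*s + 10*s^2)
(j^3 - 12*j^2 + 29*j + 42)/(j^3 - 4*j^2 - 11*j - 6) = (j - 7)/(j + 1)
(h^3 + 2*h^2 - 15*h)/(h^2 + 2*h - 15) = h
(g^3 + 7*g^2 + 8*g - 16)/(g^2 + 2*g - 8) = (g^2 + 3*g - 4)/(g - 2)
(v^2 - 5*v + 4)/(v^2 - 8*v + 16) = (v - 1)/(v - 4)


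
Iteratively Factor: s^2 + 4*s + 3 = (s + 3)*(s + 1)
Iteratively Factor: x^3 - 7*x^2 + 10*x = (x - 5)*(x^2 - 2*x) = x*(x - 5)*(x - 2)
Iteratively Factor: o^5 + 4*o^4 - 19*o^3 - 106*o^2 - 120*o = (o + 4)*(o^4 - 19*o^2 - 30*o) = o*(o + 4)*(o^3 - 19*o - 30) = o*(o + 2)*(o + 4)*(o^2 - 2*o - 15) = o*(o - 5)*(o + 2)*(o + 4)*(o + 3)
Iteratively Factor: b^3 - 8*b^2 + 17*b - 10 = (b - 2)*(b^2 - 6*b + 5) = (b - 5)*(b - 2)*(b - 1)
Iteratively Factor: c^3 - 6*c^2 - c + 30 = (c + 2)*(c^2 - 8*c + 15) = (c - 3)*(c + 2)*(c - 5)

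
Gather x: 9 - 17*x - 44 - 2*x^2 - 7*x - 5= -2*x^2 - 24*x - 40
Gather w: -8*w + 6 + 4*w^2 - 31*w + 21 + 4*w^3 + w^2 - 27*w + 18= 4*w^3 + 5*w^2 - 66*w + 45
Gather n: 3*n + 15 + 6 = 3*n + 21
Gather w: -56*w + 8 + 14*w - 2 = 6 - 42*w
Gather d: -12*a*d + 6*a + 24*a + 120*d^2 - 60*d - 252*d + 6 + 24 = 30*a + 120*d^2 + d*(-12*a - 312) + 30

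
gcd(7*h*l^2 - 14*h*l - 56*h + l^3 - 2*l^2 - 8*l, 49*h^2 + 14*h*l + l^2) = 7*h + l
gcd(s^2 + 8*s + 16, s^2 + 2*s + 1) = 1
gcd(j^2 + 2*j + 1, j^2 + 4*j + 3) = j + 1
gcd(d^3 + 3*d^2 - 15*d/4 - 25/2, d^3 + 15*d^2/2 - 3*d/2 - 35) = d^2 + d/2 - 5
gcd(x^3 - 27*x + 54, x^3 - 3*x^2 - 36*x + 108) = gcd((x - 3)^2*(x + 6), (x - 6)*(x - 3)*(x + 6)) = x^2 + 3*x - 18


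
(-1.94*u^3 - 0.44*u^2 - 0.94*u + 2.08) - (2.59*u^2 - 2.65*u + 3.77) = -1.94*u^3 - 3.03*u^2 + 1.71*u - 1.69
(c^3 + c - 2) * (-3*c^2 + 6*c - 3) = -3*c^5 + 6*c^4 - 6*c^3 + 12*c^2 - 15*c + 6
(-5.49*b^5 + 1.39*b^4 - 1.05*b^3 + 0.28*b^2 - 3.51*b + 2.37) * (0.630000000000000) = -3.4587*b^5 + 0.8757*b^4 - 0.6615*b^3 + 0.1764*b^2 - 2.2113*b + 1.4931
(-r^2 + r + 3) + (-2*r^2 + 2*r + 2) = -3*r^2 + 3*r + 5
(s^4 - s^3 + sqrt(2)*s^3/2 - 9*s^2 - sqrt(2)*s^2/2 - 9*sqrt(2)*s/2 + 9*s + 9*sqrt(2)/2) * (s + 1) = s^5 + sqrt(2)*s^4/2 - 10*s^3 - 5*sqrt(2)*s^2 + 9*s + 9*sqrt(2)/2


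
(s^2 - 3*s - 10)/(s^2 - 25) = (s + 2)/(s + 5)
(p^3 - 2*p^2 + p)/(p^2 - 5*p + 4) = p*(p - 1)/(p - 4)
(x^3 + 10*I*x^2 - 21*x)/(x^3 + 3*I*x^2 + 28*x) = (x + 3*I)/(x - 4*I)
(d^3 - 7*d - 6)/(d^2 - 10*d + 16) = (d^3 - 7*d - 6)/(d^2 - 10*d + 16)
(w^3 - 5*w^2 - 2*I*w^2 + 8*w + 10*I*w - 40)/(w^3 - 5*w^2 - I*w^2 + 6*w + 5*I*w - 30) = (w - 4*I)/(w - 3*I)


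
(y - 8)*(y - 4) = y^2 - 12*y + 32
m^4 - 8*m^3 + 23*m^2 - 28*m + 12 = (m - 3)*(m - 2)^2*(m - 1)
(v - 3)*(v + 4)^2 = v^3 + 5*v^2 - 8*v - 48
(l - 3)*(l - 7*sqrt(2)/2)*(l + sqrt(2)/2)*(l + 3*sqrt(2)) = l^4 - 3*l^3 - 43*l^2/2 - 21*sqrt(2)*l/2 + 129*l/2 + 63*sqrt(2)/2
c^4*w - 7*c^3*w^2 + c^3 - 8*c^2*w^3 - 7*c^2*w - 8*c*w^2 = c*(c - 8*w)*(c + w)*(c*w + 1)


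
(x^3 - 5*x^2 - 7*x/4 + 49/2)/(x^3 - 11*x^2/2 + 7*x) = (x^2 - 3*x/2 - 7)/(x*(x - 2))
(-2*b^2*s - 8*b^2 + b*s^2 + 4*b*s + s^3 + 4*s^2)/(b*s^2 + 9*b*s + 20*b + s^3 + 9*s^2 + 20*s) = (-2*b^2 + b*s + s^2)/(b*s + 5*b + s^2 + 5*s)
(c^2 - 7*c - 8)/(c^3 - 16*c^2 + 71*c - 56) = (c + 1)/(c^2 - 8*c + 7)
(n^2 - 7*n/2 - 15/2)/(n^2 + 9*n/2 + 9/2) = (n - 5)/(n + 3)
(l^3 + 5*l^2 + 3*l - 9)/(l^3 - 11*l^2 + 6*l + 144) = (l^2 + 2*l - 3)/(l^2 - 14*l + 48)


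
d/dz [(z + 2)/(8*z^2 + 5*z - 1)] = (8*z^2 + 5*z - (z + 2)*(16*z + 5) - 1)/(8*z^2 + 5*z - 1)^2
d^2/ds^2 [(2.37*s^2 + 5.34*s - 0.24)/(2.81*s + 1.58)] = (-1.4210854715202e-14*s - 39.374256)/(22.188041*s^3 + 37.427514*s^2 + 21.044652*s + 3.944312)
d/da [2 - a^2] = -2*a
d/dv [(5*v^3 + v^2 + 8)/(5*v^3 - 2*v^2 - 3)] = v*(-15*v^3 - 165*v + 26)/(25*v^6 - 20*v^5 + 4*v^4 - 30*v^3 + 12*v^2 + 9)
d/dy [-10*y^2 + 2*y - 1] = 2 - 20*y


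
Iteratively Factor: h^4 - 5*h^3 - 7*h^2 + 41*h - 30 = (h - 1)*(h^3 - 4*h^2 - 11*h + 30) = (h - 5)*(h - 1)*(h^2 + h - 6) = (h - 5)*(h - 1)*(h + 3)*(h - 2)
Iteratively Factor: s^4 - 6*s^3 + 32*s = (s - 4)*(s^3 - 2*s^2 - 8*s) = (s - 4)*(s + 2)*(s^2 - 4*s) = s*(s - 4)*(s + 2)*(s - 4)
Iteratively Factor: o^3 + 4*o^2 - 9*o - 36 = (o - 3)*(o^2 + 7*o + 12) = (o - 3)*(o + 4)*(o + 3)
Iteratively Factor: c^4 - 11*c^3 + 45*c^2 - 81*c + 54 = (c - 3)*(c^3 - 8*c^2 + 21*c - 18) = (c - 3)^2*(c^2 - 5*c + 6) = (c - 3)^3*(c - 2)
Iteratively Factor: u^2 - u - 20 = (u - 5)*(u + 4)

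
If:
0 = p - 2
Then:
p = 2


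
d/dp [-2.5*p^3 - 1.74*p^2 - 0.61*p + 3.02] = -7.5*p^2 - 3.48*p - 0.61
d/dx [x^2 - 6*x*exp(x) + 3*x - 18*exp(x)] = -6*x*exp(x) + 2*x - 24*exp(x) + 3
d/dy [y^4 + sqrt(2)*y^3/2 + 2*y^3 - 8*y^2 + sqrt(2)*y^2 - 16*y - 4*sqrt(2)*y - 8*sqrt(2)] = 4*y^3 + 3*sqrt(2)*y^2/2 + 6*y^2 - 16*y + 2*sqrt(2)*y - 16 - 4*sqrt(2)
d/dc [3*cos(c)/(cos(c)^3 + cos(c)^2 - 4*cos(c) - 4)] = 3*(3*cos(c) + cos(2*c) + cos(3*c) + 9)*sin(c)/(2*(cos(c)^3 + cos(c)^2 - 4*cos(c) - 4)^2)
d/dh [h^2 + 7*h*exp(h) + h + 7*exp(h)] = 7*h*exp(h) + 2*h + 14*exp(h) + 1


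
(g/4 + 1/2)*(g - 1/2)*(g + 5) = g^3/4 + 13*g^2/8 + 13*g/8 - 5/4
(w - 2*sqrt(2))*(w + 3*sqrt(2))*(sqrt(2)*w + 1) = sqrt(2)*w^3 + 3*w^2 - 11*sqrt(2)*w - 12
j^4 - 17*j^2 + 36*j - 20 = (j - 2)^2*(j - 1)*(j + 5)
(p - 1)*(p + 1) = p^2 - 1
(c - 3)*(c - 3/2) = c^2 - 9*c/2 + 9/2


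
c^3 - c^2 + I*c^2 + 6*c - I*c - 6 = (c - 1)*(c - 2*I)*(c + 3*I)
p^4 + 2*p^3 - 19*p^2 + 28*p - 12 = (p - 2)*(p - 1)^2*(p + 6)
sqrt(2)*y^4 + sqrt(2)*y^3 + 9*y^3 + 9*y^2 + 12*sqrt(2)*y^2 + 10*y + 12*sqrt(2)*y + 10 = (y + sqrt(2))^2*(y + 5*sqrt(2)/2)*(sqrt(2)*y + sqrt(2))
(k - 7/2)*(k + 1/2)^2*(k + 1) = k^4 - 3*k^3/2 - 23*k^2/4 - 33*k/8 - 7/8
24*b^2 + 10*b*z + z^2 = (4*b + z)*(6*b + z)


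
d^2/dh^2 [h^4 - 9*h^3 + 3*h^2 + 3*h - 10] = 12*h^2 - 54*h + 6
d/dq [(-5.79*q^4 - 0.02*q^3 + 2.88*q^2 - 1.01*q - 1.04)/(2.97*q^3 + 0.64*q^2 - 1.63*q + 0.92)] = (-17.1963*q^6 - 7.4112*q^5 + 19.7467*q^4 - 15.2426*q^3 + 5.1632*q^2 + 6.6304*q - 2.6244)/(8.8209*q^6 + 3.8016*q^5 - 9.2726*q^4 + 3.3784*q^3 + 3.8345*q^2 - 2.9992*q + 0.8464)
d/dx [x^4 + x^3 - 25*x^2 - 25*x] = 4*x^3 + 3*x^2 - 50*x - 25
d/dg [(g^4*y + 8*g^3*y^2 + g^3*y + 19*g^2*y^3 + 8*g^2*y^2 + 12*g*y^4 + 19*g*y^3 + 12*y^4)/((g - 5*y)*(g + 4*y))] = y*(2*g^3 - 11*g^2*y + g^2 - 40*g*y^2 - 10*g*y - 15*y^3 - 23*y^2)/(g^2 - 10*g*y + 25*y^2)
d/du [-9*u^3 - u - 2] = -27*u^2 - 1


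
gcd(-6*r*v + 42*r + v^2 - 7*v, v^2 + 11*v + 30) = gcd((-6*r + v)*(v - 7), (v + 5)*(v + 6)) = 1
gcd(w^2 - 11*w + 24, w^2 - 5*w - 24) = w - 8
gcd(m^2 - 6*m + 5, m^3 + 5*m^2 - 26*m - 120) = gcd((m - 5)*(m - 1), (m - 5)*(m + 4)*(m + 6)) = m - 5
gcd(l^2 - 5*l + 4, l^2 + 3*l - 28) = l - 4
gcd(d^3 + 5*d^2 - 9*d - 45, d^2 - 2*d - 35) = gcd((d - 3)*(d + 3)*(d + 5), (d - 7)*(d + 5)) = d + 5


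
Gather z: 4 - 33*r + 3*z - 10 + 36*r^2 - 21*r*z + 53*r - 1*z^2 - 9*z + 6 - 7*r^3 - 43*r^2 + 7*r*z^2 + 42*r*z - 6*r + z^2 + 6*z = -7*r^3 - 7*r^2 + 7*r*z^2 + 21*r*z + 14*r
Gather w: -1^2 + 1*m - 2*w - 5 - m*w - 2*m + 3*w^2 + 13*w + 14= -m + 3*w^2 + w*(11 - m) + 8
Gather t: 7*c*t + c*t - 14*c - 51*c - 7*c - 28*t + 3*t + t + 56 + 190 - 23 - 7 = -72*c + t*(8*c - 24) + 216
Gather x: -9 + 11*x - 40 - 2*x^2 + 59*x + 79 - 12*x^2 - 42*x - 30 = -14*x^2 + 28*x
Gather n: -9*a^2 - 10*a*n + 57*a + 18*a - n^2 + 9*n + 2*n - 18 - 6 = -9*a^2 + 75*a - n^2 + n*(11 - 10*a) - 24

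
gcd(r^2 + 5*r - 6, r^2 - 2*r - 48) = r + 6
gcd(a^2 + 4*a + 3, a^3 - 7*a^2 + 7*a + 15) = a + 1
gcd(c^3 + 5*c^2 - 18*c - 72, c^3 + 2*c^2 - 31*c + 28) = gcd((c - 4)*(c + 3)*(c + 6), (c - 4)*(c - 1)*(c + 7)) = c - 4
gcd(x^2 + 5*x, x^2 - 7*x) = x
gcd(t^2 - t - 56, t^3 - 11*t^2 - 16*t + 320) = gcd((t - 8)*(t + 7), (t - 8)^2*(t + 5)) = t - 8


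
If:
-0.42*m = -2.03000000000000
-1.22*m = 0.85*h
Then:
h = -6.94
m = 4.83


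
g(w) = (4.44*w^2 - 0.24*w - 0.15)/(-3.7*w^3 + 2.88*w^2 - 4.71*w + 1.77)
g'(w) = (8.88*w - 0.24)/(-3.7*w^3 + 2.88*w^2 - 4.71*w + 1.77) + (4.44*w^2 - 0.24*w - 0.15)*(11.1*w^2 - 5.76*w + 4.71)/(-3.7*w^3 + 2.88*w^2 - 4.71*w + 1.77)^2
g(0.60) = -1.59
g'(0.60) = 4.01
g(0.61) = -1.56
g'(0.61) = 3.57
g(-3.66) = 0.25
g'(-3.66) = 0.05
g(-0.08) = -0.05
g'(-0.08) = -0.55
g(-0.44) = 0.17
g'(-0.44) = -0.54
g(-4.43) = 0.22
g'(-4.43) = 0.04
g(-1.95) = 0.35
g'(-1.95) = 0.06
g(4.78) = -0.28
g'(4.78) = 0.06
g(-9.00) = 0.12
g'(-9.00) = 0.01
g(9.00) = -0.14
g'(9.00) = 0.02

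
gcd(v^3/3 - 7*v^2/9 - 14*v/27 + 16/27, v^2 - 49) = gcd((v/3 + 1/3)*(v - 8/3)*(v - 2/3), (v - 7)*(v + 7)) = 1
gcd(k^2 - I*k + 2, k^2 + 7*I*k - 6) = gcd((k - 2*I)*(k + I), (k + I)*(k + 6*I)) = k + I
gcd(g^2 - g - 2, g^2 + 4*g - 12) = g - 2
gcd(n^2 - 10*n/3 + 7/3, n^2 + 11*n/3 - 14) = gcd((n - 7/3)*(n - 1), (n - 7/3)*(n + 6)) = n - 7/3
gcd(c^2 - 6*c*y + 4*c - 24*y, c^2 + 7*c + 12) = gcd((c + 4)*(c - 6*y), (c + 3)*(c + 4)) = c + 4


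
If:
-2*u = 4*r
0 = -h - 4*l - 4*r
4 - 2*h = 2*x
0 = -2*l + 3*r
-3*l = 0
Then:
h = 0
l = 0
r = 0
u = 0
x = 2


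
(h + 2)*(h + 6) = h^2 + 8*h + 12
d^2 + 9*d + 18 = (d + 3)*(d + 6)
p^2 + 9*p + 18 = (p + 3)*(p + 6)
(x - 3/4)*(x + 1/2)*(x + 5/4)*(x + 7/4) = x^4 + 11*x^3/4 + 17*x^2/16 - 107*x/64 - 105/128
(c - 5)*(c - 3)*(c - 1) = c^3 - 9*c^2 + 23*c - 15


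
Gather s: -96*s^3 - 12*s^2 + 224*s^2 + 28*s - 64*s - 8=-96*s^3 + 212*s^2 - 36*s - 8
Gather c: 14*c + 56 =14*c + 56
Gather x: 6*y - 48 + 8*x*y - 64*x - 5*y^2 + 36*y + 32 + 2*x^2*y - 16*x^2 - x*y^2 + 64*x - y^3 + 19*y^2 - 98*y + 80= x^2*(2*y - 16) + x*(-y^2 + 8*y) - y^3 + 14*y^2 - 56*y + 64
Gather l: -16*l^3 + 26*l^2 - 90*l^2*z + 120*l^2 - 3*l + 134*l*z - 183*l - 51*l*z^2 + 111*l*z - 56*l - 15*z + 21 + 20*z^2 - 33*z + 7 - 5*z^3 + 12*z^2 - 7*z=-16*l^3 + l^2*(146 - 90*z) + l*(-51*z^2 + 245*z - 242) - 5*z^3 + 32*z^2 - 55*z + 28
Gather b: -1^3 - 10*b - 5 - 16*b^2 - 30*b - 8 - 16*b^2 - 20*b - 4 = -32*b^2 - 60*b - 18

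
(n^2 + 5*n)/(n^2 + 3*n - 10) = n/(n - 2)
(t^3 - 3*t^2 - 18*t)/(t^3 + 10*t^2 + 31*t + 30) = t*(t - 6)/(t^2 + 7*t + 10)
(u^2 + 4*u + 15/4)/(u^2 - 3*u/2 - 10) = (u + 3/2)/(u - 4)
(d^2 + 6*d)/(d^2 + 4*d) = (d + 6)/(d + 4)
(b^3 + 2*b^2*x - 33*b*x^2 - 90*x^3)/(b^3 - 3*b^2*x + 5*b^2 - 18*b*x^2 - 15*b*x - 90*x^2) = (b + 5*x)/(b + 5)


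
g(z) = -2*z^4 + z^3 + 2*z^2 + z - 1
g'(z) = -8*z^3 + 3*z^2 + 4*z + 1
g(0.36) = -0.37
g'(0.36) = 2.46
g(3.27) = -170.05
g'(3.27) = -233.57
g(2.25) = -28.49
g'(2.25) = -65.94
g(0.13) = -0.83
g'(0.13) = 1.55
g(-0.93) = -2.50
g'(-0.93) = 6.31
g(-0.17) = -1.12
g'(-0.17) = 0.45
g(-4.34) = -758.97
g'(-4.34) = 694.12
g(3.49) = -227.35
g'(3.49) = -288.57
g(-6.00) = -2743.00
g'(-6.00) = 1813.00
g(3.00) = -115.00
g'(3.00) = -176.00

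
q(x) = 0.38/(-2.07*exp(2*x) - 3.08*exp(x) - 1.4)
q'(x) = 0.38*(4.14*exp(2*x) + 3.08*exp(x))/(-2.07*exp(2*x) - 3.08*exp(x) - 1.4)^2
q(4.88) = -0.00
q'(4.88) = 0.00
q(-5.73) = -0.27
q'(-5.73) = 0.00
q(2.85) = -0.00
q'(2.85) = 0.00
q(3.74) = -0.00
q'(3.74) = 0.00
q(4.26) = -0.00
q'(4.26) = 0.00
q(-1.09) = -0.14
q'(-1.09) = 0.08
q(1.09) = -0.01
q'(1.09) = 0.02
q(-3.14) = -0.25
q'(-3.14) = 0.02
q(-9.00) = -0.27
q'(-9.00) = 0.00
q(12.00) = 0.00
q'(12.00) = 0.00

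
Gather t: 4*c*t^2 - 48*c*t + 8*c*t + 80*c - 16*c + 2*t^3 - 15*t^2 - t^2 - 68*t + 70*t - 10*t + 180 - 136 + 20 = 64*c + 2*t^3 + t^2*(4*c - 16) + t*(-40*c - 8) + 64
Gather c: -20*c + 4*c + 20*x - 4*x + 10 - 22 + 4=-16*c + 16*x - 8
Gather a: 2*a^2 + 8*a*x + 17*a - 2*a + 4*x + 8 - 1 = 2*a^2 + a*(8*x + 15) + 4*x + 7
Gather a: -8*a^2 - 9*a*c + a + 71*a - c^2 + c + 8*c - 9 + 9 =-8*a^2 + a*(72 - 9*c) - c^2 + 9*c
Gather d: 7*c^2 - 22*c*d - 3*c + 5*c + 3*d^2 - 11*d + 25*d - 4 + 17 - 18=7*c^2 + 2*c + 3*d^2 + d*(14 - 22*c) - 5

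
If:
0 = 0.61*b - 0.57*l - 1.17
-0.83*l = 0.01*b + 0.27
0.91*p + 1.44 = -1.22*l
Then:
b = 1.60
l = -0.34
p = -1.12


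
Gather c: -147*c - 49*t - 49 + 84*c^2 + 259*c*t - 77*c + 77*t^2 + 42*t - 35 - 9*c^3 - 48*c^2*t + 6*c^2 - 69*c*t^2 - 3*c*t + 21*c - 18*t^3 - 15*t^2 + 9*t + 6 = -9*c^3 + c^2*(90 - 48*t) + c*(-69*t^2 + 256*t - 203) - 18*t^3 + 62*t^2 + 2*t - 78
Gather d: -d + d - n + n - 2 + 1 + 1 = 0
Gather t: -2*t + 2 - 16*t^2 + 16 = -16*t^2 - 2*t + 18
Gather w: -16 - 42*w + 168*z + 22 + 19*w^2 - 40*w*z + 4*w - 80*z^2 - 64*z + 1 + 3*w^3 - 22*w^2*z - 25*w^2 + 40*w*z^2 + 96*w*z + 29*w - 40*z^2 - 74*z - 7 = 3*w^3 + w^2*(-22*z - 6) + w*(40*z^2 + 56*z - 9) - 120*z^2 + 30*z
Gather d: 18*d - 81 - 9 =18*d - 90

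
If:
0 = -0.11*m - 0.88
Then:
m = -8.00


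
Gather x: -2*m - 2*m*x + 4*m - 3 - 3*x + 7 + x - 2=2*m + x*(-2*m - 2) + 2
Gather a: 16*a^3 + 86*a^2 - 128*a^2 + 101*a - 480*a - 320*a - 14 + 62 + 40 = 16*a^3 - 42*a^2 - 699*a + 88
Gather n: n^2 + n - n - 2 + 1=n^2 - 1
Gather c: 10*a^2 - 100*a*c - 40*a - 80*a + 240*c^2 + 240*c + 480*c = 10*a^2 - 120*a + 240*c^2 + c*(720 - 100*a)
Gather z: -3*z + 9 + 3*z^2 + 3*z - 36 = 3*z^2 - 27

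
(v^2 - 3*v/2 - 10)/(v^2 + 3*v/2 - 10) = (2*v^2 - 3*v - 20)/(2*v^2 + 3*v - 20)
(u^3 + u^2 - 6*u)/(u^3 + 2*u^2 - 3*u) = (u - 2)/(u - 1)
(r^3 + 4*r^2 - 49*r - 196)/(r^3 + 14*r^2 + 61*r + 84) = (r - 7)/(r + 3)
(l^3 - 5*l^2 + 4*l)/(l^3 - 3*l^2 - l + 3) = l*(l - 4)/(l^2 - 2*l - 3)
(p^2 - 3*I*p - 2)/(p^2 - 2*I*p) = (p - I)/p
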